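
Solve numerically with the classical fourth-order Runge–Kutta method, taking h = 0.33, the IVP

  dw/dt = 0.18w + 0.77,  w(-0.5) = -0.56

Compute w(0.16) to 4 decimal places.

-0.0910

RK4: k1 = f(t_n, w_n); k2 = f(t_n + h/2, w_n + (h/2)·k1); k3 = f(t_n + h/2, w_n + (h/2)·k2); k4 = f(t_n + h, w_n + h·k3); w_{n+1} = w_n + (h/6)·(k1 + 2k2 + 2k3 + k4).
t=-0.500000, w=-0.560000:
  k1 = f(-0.500000, -0.560000) = 0.669200
  k2 = f(-0.335000, -0.449582) = 0.689075
  k3 = f(-0.335000, -0.446303) = 0.689666
  k4 = f(-0.170000, -0.332410) = 0.710166
  w ← -0.560000 + (0.33/6)·(k1 + 2k2 + 2k3 + k4) = -0.332473
t=-0.170000, w=-0.332473:
  k1 = f(-0.170000, -0.332473) = 0.710155
  k2 = f(-0.005000, -0.215298) = 0.731246
  k3 = f(-0.005000, -0.211818) = 0.731873
  k4 = f(0.160000, -0.090955) = 0.753628
  w ← -0.332473 + (0.33/6)·(k1 + 2k2 + 2k3 + k4) = -0.091022
w(0.16) ≈ -0.0910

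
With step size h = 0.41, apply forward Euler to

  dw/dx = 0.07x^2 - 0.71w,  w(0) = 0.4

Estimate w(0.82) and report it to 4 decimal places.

0.2058

Euler: w_{n+1} = w_n + h·f(x_n, w_n).
x=0.000000, w=0.400000: f=-0.284000 → w ← 0.400000 + 0.41·(-0.284000) = 0.283560
x=0.410000, w=0.283560: f=-0.189561 → w ← 0.283560 + 0.41·(-0.189561) = 0.205840
w(0.82) ≈ 0.2058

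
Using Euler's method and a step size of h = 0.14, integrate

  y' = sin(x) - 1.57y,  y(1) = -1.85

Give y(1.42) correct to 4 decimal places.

Euler: y_{n+1} = y_n + h·f(x_n, y_n).
x=1.000000, y=-1.850000: f=3.745971 → y ← -1.850000 + 0.14·3.745971 = -1.325564
x=1.140000, y=-1.325564: f=2.989769 → y ← -1.325564 + 0.14·2.989769 = -0.906996
x=1.280000, y=-0.906996: f=2.382000 → y ← -0.906996 + 0.14·2.382000 = -0.573516
y(1.42) ≈ -0.5735

-0.5735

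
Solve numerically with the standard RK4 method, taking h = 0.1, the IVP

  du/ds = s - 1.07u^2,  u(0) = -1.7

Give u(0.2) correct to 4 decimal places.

-2.6433

RK4: k1 = f(s_n, u_n); k2 = f(s_n + h/2, u_n + (h/2)·k1); k3 = f(s_n + h/2, u_n + (h/2)·k2); k4 = f(s_n + h, u_n + h·k3); u_{n+1} = u_n + (h/6)·(k1 + 2k2 + 2k3 + k4).
s=0.000000, u=-1.700000:
  k1 = f(0.000000, -1.700000) = -3.092300
  k2 = f(0.050000, -1.854615) = -3.630369
  k3 = f(0.050000, -1.881518) = -3.737919
  k4 = f(0.100000, -2.073792) = -4.501656
  u ← -1.700000 + (0.1/6)·(k1 + 2k2 + 2k3 + k4) = -2.072176
s=0.100000, u=-2.072176:
  k1 = f(0.100000, -2.072176) = -4.494485
  k2 = f(0.150000, -2.296900) = -5.495051
  k3 = f(0.150000, -2.346928) = -5.743636
  k4 = f(0.200000, -2.646539) = -7.294461
  u ← -2.072176 + (0.1/6)·(k1 + 2k2 + 2k3 + k4) = -2.643281
u(0.2) ≈ -2.6433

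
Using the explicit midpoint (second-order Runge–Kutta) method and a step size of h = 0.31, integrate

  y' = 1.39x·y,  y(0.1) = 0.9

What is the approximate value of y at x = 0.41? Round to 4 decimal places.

Midpoint: k1 = f(x_n, y_n); k2 = f(x_n + h/2, y_n + (h/2)·k1); y_{n+1} = y_n + h·k2.
x=0.100000, y=0.900000:
  k1 = f(0.100000, 0.900000) = 0.125100
  k2 = f(0.255000, 0.919390) = 0.325878
  y ← 0.900000 + 0.31·0.325878 = 1.001022
y(0.41) ≈ 1.0010

1.0010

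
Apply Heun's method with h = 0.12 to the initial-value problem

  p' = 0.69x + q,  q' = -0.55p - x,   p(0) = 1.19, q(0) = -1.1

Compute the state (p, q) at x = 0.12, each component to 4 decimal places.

1.0583, -1.1814

Heun on (p,q): k1 = f(x_n, state_n); k2 = f(x_n + h, state_n + h·k1); state_{n+1} = state_n + (h/2)·(k1 + k2).
0.000000: (1.190000, -1.100000)
  k1 = (-1.100000, -0.654500)
  predictor → (1.058000, -1.178540)
  k2 = (-1.095740, -0.701900)
  → (1.058256, -1.181384)
(p(0.12), q(0.12)) ≈ (1.0583, -1.1814)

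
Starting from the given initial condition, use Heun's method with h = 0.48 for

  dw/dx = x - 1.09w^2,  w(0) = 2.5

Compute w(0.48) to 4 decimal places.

0.8251

Heun: k1 = f(x_n, w_n); k2 = f(x_n + h, w_n + h·k1); w_{n+1} = w_n + (h/2)·(k1 + k2).
x=0.000000, w=2.500000:
  k1 = f(0.000000, 2.500000) = -6.812500
  k2 = f(0.480000, -0.770000) = -0.166261
  w ← 2.500000 + (0.48/2)·(-6.812500 + (-0.166261)) = 0.825097
w(0.48) ≈ 0.8251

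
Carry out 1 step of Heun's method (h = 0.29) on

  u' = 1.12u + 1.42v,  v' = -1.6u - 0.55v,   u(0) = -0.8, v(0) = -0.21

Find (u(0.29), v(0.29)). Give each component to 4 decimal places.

-1.1192, 0.2428

Heun on (u,v): k1 = f(t_n, state_n); k2 = f(t_n + h, state_n + h·k1); state_{n+1} = state_n + (h/2)·(k1 + k2).
0.000000: (-0.800000, -0.210000)
  k1 = (-1.194200, 1.395500)
  predictor → (-1.146318, 0.194695)
  k2 = (-1.007409, 1.727027)
  → (-1.119233, 0.242766)
(u(0.29), v(0.29)) ≈ (-1.1192, 0.2428)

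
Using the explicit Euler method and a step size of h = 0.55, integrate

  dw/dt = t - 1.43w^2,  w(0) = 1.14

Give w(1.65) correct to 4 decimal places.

0.8826

Euler: w_{n+1} = w_n + h·f(t_n, w_n).
t=0.000000, w=1.140000: f=-1.858428 → w ← 1.140000 + 0.55·(-1.858428) = 0.117865
t=0.550000, w=0.117865: f=0.530134 → w ← 0.117865 + 0.55·0.530134 = 0.409438
t=1.100000, w=0.409438: f=0.860275 → w ← 0.409438 + 0.55·0.860275 = 0.882590
w(1.65) ≈ 0.8826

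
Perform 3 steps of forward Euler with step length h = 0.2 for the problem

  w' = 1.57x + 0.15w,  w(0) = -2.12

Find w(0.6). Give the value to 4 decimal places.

-2.1263

Euler: w_{n+1} = w_n + h·f(x_n, w_n).
x=0.000000, w=-2.120000: f=-0.318000 → w ← -2.120000 + 0.2·(-0.318000) = -2.183600
x=0.200000, w=-2.183600: f=-0.013540 → w ← -2.183600 + 0.2·(-0.013540) = -2.186308
x=0.400000, w=-2.186308: f=0.300054 → w ← -2.186308 + 0.2·0.300054 = -2.126297
w(0.6) ≈ -2.1263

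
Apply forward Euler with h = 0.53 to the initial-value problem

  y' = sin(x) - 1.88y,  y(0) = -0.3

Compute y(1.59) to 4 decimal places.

Euler: y_{n+1} = y_n + h·f(x_n, y_n).
x=0.000000, y=-0.300000: f=0.564000 → y ← -0.300000 + 0.53·0.564000 = -0.001080
x=0.530000, y=-0.001080: f=0.507564 → y ← -0.001080 + 0.53·0.507564 = 0.267929
x=1.060000, y=0.267929: f=0.368649 → y ← 0.267929 + 0.53·0.368649 = 0.463313
y(1.59) ≈ 0.4633

0.4633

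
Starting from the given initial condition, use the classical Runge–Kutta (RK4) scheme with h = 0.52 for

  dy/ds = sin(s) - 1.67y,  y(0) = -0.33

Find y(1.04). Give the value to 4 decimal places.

RK4: k1 = f(s_n, y_n); k2 = f(s_n + h/2, y_n + (h/2)·k1); k3 = f(s_n + h/2, y_n + (h/2)·k2); k4 = f(s_n + h, y_n + h·k3); y_{n+1} = y_n + (h/6)·(k1 + 2k2 + 2k3 + k4).
s=0.000000, y=-0.330000:
  k1 = f(0.000000, -0.330000) = 0.551100
  k2 = f(0.260000, -0.186714) = 0.568893
  k3 = f(0.260000, -0.182088) = 0.561167
  k4 = f(0.520000, -0.038193) = 0.560663
  y ← -0.330000 + (0.52/6)·(k1 + 2k2 + 2k3 + k4) = -0.037770
s=0.520000, y=-0.037770:
  k1 = f(0.520000, -0.037770) = 0.559956
  k2 = f(0.780000, 0.107818) = 0.523223
  k3 = f(0.780000, 0.098268) = 0.539172
  k4 = f(1.040000, 0.242599) = 0.457263
  y ← -0.037770 + (0.52/6)·(k1 + 2k2 + 2k3 + k4) = 0.234537
y(1.04) ≈ 0.2345

0.2345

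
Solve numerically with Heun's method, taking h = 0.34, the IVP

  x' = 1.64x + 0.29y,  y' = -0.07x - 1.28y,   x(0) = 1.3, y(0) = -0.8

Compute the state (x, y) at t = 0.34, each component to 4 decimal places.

2.1417, -0.5595

Heun on (x,y): k1 = f(t_n, state_n); k2 = f(t_n + h, state_n + h·k1); state_{n+1} = state_n + (h/2)·(k1 + k2).
0.000000: (1.300000, -0.800000)
  k1 = (1.900000, 0.933000)
  predictor → (1.946000, -0.482780)
  k2 = (3.051434, 0.481738)
  → (2.141744, -0.559494)
(x(0.34), y(0.34)) ≈ (2.1417, -0.5595)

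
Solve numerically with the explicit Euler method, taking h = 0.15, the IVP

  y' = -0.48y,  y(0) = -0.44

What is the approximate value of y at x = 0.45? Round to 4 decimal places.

-0.3516

Euler: y_{n+1} = y_n + h·f(x_n, y_n).
x=0.000000, y=-0.440000: f=0.211200 → y ← -0.440000 + 0.15·0.211200 = -0.408320
x=0.150000, y=-0.408320: f=0.195994 → y ← -0.408320 + 0.15·0.195994 = -0.378921
x=0.300000, y=-0.378921: f=0.181882 → y ← -0.378921 + 0.15·0.181882 = -0.351639
y(0.45) ≈ -0.3516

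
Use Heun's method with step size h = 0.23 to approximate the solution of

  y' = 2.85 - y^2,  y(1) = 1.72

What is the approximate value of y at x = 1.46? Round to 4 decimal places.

1.6969

Heun: k1 = f(x_n, y_n); k2 = f(x_n + h, y_n + h·k1); y_{n+1} = y_n + (h/2)·(k1 + k2).
x=1.000000, y=1.720000:
  k1 = f(1.000000, 1.720000) = -0.108400
  k2 = f(1.230000, 1.695068) = -0.023256
  y ← 1.720000 + (0.23/2)·(-0.108400 + (-0.023256)) = 1.704860
x=1.230000, y=1.704860:
  k1 = f(1.230000, 1.704860) = -0.056546
  k2 = f(1.460000, 1.691854) = -0.012370
  y ← 1.704860 + (0.23/2)·(-0.056546 + (-0.012370)) = 1.696934
y(1.46) ≈ 1.6969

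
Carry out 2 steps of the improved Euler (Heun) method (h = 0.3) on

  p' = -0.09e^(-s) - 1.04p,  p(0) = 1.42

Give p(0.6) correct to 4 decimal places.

0.7421

Heun: k1 = f(s_n, p_n); k2 = f(s_n + h, p_n + h·k1); p_{n+1} = p_n + (h/2)·(k1 + k2).
s=0.000000, p=1.420000:
  k1 = f(0.000000, 1.420000) = -1.566800
  k2 = f(0.300000, 0.949960) = -1.054632
  p ← 1.420000 + (0.3/2)·(-1.566800 + (-1.054632)) = 1.026785
s=0.300000, p=1.026785:
  k1 = f(0.300000, 1.026785) = -1.134530
  k2 = f(0.600000, 0.686426) = -0.763276
  p ← 1.026785 + (0.3/2)·(-1.134530 + (-0.763276)) = 0.742114
p(0.6) ≈ 0.7421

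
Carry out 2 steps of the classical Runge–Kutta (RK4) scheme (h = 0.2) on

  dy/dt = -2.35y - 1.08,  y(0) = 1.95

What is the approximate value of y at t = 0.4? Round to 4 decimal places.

RK4: k1 = f(t_n, y_n); k2 = f(t_n + h/2, y_n + (h/2)·k1); k3 = f(t_n + h/2, y_n + (h/2)·k2); k4 = f(t_n + h, y_n + h·k3); y_{n+1} = y_n + (h/6)·(k1 + 2k2 + 2k3 + k4).
t=0.000000, y=1.950000:
  k1 = f(0.000000, 1.950000) = -5.662500
  k2 = f(0.100000, 1.383750) = -4.331812
  k3 = f(0.100000, 1.516819) = -4.644524
  k4 = f(0.200000, 1.021095) = -3.479574
  y ← 1.950000 + (0.2/6)·(k1 + 2k2 + 2k3 + k4) = 1.046842
t=0.200000, y=1.046842:
  k1 = f(0.200000, 1.046842) = -3.540078
  k2 = f(0.300000, 0.692834) = -2.708160
  k3 = f(0.300000, 0.776026) = -2.903661
  k4 = f(0.400000, 0.466110) = -2.175358
  y ← 1.046842 + (0.2/6)·(k1 + 2k2 + 2k3 + k4) = 0.482206
y(0.4) ≈ 0.4822

0.4822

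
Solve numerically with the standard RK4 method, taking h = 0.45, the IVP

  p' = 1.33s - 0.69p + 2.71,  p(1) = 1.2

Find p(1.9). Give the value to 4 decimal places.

3.7959

RK4: k1 = f(s_n, p_n); k2 = f(s_n + h/2, p_n + (h/2)·k1); k3 = f(s_n + h/2, p_n + (h/2)·k2); k4 = f(s_n + h, p_n + h·k3); p_{n+1} = p_n + (h/6)·(k1 + 2k2 + 2k3 + k4).
s=1.000000, p=1.200000:
  k1 = f(1.000000, 1.200000) = 3.212000
  k2 = f(1.225000, 1.922700) = 3.012587
  k3 = f(1.225000, 1.877832) = 3.043546
  k4 = f(1.450000, 2.569596) = 2.865479
  p ← 1.200000 + (0.45/6)·(k1 + 2k2 + 2k3 + k4) = 2.564231
s=1.450000, p=2.564231:
  k1 = f(1.450000, 2.564231) = 2.869181
  k2 = f(1.675000, 3.209797) = 2.722990
  k3 = f(1.675000, 3.176904) = 2.745686
  k4 = f(1.900000, 3.799790) = 2.615145
  p ← 2.564231 + (0.45/6)·(k1 + 2k2 + 2k3 + k4) = 3.795857
p(1.9) ≈ 3.7959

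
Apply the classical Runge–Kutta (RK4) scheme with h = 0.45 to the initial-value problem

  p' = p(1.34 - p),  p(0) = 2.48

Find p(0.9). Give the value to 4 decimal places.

RK4: k1 = f(s_n, p_n); k2 = f(s_n + h/2, p_n + (h/2)·k1); k3 = f(s_n + h/2, p_n + (h/2)·k2); k4 = f(s_n + h, p_n + h·k3); p_{n+1} = p_n + (h/6)·(k1 + 2k2 + 2k3 + k4).
s=0.000000, p=2.480000:
  k1 = f(0.000000, 2.480000) = -2.827200
  k2 = f(0.225000, 1.843880) = -0.929094
  k3 = f(0.225000, 2.270954) = -2.114153
  k4 = f(0.450000, 1.528631) = -0.288347
  p ← 2.480000 + (0.45/6)·(k1 + 2k2 + 2k3 + k4) = 1.789847
s=0.450000, p=1.789847:
  k1 = f(0.450000, 1.789847) = -0.805157
  k2 = f(0.675000, 1.608687) = -0.432232
  k3 = f(0.675000, 1.692595) = -0.596800
  k4 = f(0.900000, 1.521287) = -0.275790
  p ← 1.789847 + (0.45/6)·(k1 + 2k2 + 2k3 + k4) = 1.554421
p(0.9) ≈ 1.5544

1.5544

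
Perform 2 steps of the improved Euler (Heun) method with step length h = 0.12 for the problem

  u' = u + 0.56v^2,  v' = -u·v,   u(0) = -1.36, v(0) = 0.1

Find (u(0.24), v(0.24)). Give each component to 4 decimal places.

-1.7259, 0.1442

Heun on (u,v): k1 = f(t_n, state_n); k2 = f(t_n + h, state_n + h·k1); state_{n+1} = state_n + (h/2)·(k1 + k2).
0.000000: (-1.360000, 0.100000)
  k1 = (-1.354400, 0.136000)
  predictor → (-1.522528, 0.116320)
  k2 = (-1.514951, 0.177100)
  → (-1.532161, 0.118786)
0.120000: (-1.532161, 0.118786)
  k1 = (-1.524259, 0.181999)
  predictor → (-1.715072, 0.140626)
  k2 = (-1.703998, 0.241184)
  → (-1.725856, 0.144177)
(u(0.24), v(0.24)) ≈ (-1.7259, 0.1442)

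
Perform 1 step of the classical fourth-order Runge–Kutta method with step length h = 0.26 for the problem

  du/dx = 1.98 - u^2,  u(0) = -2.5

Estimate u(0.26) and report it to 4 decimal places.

-5.2230

RK4: k1 = f(x_n, u_n); k2 = f(x_n + h/2, u_n + (h/2)·k1); k3 = f(x_n + h/2, u_n + (h/2)·k2); k4 = f(x_n + h, u_n + h·k3); u_{n+1} = u_n + (h/6)·(k1 + 2k2 + 2k3 + k4).
x=0.000000, u=-2.500000:
  k1 = f(0.000000, -2.500000) = -4.270000
  k2 = f(0.130000, -3.055100) = -7.353636
  k3 = f(0.130000, -3.455973) = -9.963747
  k4 = f(0.260000, -5.090574) = -23.933946
  u ← -2.500000 + (0.26/6)·(k1 + 2k2 + 2k3 + k4) = -5.223011
u(0.26) ≈ -5.2230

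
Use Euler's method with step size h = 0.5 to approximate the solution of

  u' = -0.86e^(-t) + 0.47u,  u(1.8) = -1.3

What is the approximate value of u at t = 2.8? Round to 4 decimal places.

-2.1137

Euler: u_{n+1} = u_n + h·f(t_n, u_n).
t=1.800000, u=-1.300000: f=-0.753157 → u ← -1.300000 + 0.5·(-0.753157) = -1.676579
t=2.300000, u=-1.676579: f=-0.874215 → u ← -1.676579 + 0.5·(-0.874215) = -2.113686
u(2.8) ≈ -2.1137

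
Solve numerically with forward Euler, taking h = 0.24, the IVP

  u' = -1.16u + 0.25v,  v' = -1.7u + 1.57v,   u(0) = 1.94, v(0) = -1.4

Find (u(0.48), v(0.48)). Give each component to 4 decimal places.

0.7864, -4.2805

Euler on (u,v): u_{n+1} = u_n + h·u', v_{n+1} = v_n + h·v'.
0.000000: (1.940000, -1.400000); f=(-2.600400, -5.496000) → (1.315904, -2.719040)
0.240000: (1.315904, -2.719040); f=(-2.206209, -6.505930) → (0.786414, -4.280463)
(u(0.48), v(0.48)) ≈ (0.7864, -4.2805)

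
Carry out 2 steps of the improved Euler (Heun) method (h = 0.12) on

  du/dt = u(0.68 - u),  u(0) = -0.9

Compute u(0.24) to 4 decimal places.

-1.3757

Heun: k1 = f(t_n, u_n); k2 = f(t_n + h, u_n + h·k1); u_{n+1} = u_n + (h/2)·(k1 + k2).
t=0.000000, u=-0.900000:
  k1 = f(0.000000, -0.900000) = -1.422000
  k2 = f(0.120000, -1.070640) = -1.874305
  u ← -0.900000 + (0.12/2)·(-1.422000 + (-1.874305)) = -1.097778
t=0.120000, u=-1.097778:
  k1 = f(0.120000, -1.097778) = -1.951606
  k2 = f(0.240000, -1.331971) = -2.679887
  u ← -1.097778 + (0.12/2)·(-1.951606 + (-2.679887)) = -1.375668
u(0.24) ≈ -1.3757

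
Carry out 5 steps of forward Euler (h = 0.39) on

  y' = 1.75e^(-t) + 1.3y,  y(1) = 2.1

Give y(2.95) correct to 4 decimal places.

Euler: y_{n+1} = y_n + h·f(t_n, y_n).
t=1.000000, y=2.100000: f=3.373789 → y ← 2.100000 + 0.39·3.373789 = 3.415778
t=1.390000, y=3.415778: f=4.876393 → y ← 3.415778 + 0.39·4.876393 = 5.317571
t=1.780000, y=5.317571: f=7.207959 → y ← 5.317571 + 0.39·7.207959 = 8.128675
t=2.170000, y=8.128675: f=10.767088 → y ← 8.128675 + 0.39·10.767088 = 12.327839
t=2.560000, y=12.327839: f=16.161474 → y ← 12.327839 + 0.39·16.161474 = 18.630814
y(2.95) ≈ 18.6308

18.6308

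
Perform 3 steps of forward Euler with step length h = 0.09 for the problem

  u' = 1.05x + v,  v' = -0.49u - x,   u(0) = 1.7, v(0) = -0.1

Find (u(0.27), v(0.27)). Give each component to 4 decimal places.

Euler on (u,v): u_{n+1} = u_n + h·u', v_{n+1} = v_n + h·v'.
0.000000: (1.700000, -0.100000); f=(-0.100000, -0.833000) → (1.691000, -0.174970)
0.090000: (1.691000, -0.174970); f=(-0.080470, -0.918590) → (1.683758, -0.257643)
0.180000: (1.683758, -0.257643); f=(-0.068643, -1.005041) → (1.677580, -0.348097)
(u(0.27), v(0.27)) ≈ (1.6776, -0.3481)

1.6776, -0.3481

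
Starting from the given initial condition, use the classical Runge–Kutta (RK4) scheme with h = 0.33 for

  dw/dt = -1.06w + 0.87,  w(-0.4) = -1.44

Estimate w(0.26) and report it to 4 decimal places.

-0.3025

RK4: k1 = f(t_n, w_n); k2 = f(t_n + h/2, w_n + (h/2)·k1); k3 = f(t_n + h/2, w_n + (h/2)·k2); k4 = f(t_n + h, w_n + h·k3); w_{n+1} = w_n + (h/6)·(k1 + 2k2 + 2k3 + k4).
t=-0.400000, w=-1.440000:
  k1 = f(-0.400000, -1.440000) = 2.396400
  k2 = f(-0.235000, -1.044594) = 1.977270
  k3 = f(-0.235000, -1.113751) = 2.050576
  k4 = f(-0.070000, -0.763310) = 1.679109
  w ← -1.440000 + (0.33/6)·(k1 + 2k2 + 2k3 + k4) = -0.772784
t=-0.070000, w=-0.772784:
  k1 = f(-0.070000, -0.772784) = 1.689151
  k2 = f(0.095000, -0.494074) = 1.393719
  k3 = f(0.095000, -0.542820) = 1.445390
  k4 = f(0.260000, -0.295805) = 1.183554
  w ← -0.772784 + (0.33/6)·(k1 + 2k2 + 2k3 + k4) = -0.302483
w(0.26) ≈ -0.3025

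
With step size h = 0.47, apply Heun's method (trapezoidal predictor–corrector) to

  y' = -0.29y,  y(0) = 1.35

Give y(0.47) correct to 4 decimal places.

Heun: k1 = f(t_n, y_n); k2 = f(t_n + h, y_n + h·k1); y_{n+1} = y_n + (h/2)·(k1 + k2).
t=0.000000, y=1.350000:
  k1 = f(0.000000, 1.350000) = -0.391500
  k2 = f(0.470000, 1.165995) = -0.338139
  y ← 1.350000 + (0.47/2)·(-0.391500 + (-0.338139)) = 1.178535
y(0.47) ≈ 1.1785

1.1785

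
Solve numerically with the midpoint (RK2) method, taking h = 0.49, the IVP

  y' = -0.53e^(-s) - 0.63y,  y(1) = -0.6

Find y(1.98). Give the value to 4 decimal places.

Midpoint: k1 = f(s_n, y_n); k2 = f(s_n + h/2, y_n + (h/2)·k1); y_{n+1} = y_n + h·k2.
s=1.000000, y=-0.600000:
  k1 = f(1.000000, -0.600000) = 0.183024
  k2 = f(1.245000, -0.555159) = 0.197142
  y ← -0.600000 + 0.49·0.197142 = -0.503401
s=1.490000, y=-0.503401:
  k1 = f(1.490000, -0.503401) = 0.197695
  k2 = f(1.735000, -0.454965) = 0.193136
  y ← -0.503401 + 0.49·0.193136 = -0.408764
y(1.98) ≈ -0.4088

-0.4088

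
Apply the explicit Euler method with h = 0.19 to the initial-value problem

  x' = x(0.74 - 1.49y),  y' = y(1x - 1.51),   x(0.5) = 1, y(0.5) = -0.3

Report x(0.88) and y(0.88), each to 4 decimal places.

1.4918, -0.2563

Euler on (x,y): x_{n+1} = x_n + h·x', y_{n+1} = y_n + h·y'.
0.500000: (1.000000, -0.300000); f=(1.187000, 0.153000) → (1.225530, -0.270930)
0.690000: (1.225530, -0.270930); f=(1.401621, 0.077071) → (1.491838, -0.256286)
(x(0.88), y(0.88)) ≈ (1.4918, -0.2563)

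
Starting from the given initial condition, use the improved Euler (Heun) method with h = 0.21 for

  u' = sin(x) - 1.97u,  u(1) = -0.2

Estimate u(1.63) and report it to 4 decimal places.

0.2812

Heun: k1 = f(x_n, u_n); k2 = f(x_n + h, u_n + h·k1); u_{n+1} = u_n + (h/2)·(k1 + k2).
x=1.000000, u=-0.200000:
  k1 = f(1.000000, -0.200000) = 1.235471
  k2 = f(1.210000, 0.059449) = 0.818502
  u ← -0.200000 + (0.21/2)·(1.235471 + 0.818502) = 0.015667
x=1.210000, u=0.015667:
  k1 = f(1.210000, 0.015667) = 0.904752
  k2 = f(1.420000, 0.205665) = 0.583492
  u ← 0.015667 + (0.21/2)·(0.904752 + 0.583492) = 0.171933
x=1.420000, u=0.171933:
  k1 = f(1.420000, 0.171933) = 0.649944
  k2 = f(1.630000, 0.308421) = 0.390659
  u ← 0.171933 + (0.21/2)·(0.649944 + 0.390659) = 0.281196
u(1.63) ≈ 0.2812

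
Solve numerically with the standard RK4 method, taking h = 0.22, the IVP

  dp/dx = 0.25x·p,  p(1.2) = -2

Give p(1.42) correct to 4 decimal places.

-2.1494

RK4: k1 = f(x_n, p_n); k2 = f(x_n + h/2, p_n + (h/2)·k1); k3 = f(x_n + h/2, p_n + (h/2)·k2); k4 = f(x_n + h, p_n + h·k3); p_{n+1} = p_n + (h/6)·(k1 + 2k2 + 2k3 + k4).
x=1.200000, p=-2.000000:
  k1 = f(1.200000, -2.000000) = -0.600000
  k2 = f(1.310000, -2.066000) = -0.676615
  k3 = f(1.310000, -2.074428) = -0.679375
  k4 = f(1.420000, -2.149463) = -0.763059
  p ← -2.000000 + (0.22/6)·(k1 + 2k2 + 2k3 + k4) = -2.149418
p(1.42) ≈ -2.1494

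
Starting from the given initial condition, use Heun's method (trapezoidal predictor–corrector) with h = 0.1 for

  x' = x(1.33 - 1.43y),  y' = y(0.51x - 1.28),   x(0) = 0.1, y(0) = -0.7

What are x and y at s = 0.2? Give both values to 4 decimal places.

0.1553, -0.5492

Heun on (x,y): k1 = f(s_n, state_n); k2 = f(s_n + h, state_n + h·k1); state_{n+1} = state_n + (h/2)·(k1 + k2).
0.000000: (0.100000, -0.700000)
  k1 = (0.233100, 0.860300)
  predictor → (0.123310, -0.613970)
  k2 = (0.272266, 0.747270)
  → (0.125268, -0.619621)
0.100000: (0.125268, -0.619621)
  k1 = (0.277602, 0.753530)
  predictor → (0.153028, -0.544269)
  k2 = (0.322631, 0.654187)
  → (0.155280, -0.549236)
(x(0.2), y(0.2)) ≈ (0.1553, -0.5492)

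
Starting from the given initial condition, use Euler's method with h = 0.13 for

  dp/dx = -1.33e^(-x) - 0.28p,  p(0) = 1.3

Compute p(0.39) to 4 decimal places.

0.7230

Euler: p_{n+1} = p_n + h·f(x_n, p_n).
x=0.000000, p=1.300000: f=-1.694000 → p ← 1.300000 + 0.13·(-1.694000) = 1.079780
x=0.130000, p=1.079780: f=-1.470205 → p ← 1.079780 + 0.13·(-1.470205) = 0.888653
x=0.260000, p=0.888653: f=-1.274322 → p ← 0.888653 + 0.13·(-1.274322) = 0.722992
p(0.39) ≈ 0.7230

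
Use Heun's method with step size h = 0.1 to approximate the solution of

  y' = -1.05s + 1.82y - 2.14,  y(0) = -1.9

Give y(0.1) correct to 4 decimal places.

-2.5160

Heun: k1 = f(s_n, y_n); k2 = f(s_n + h, y_n + h·k1); y_{n+1} = y_n + (h/2)·(k1 + k2).
s=0.000000, y=-1.900000:
  k1 = f(0.000000, -1.900000) = -5.598000
  k2 = f(0.100000, -2.459800) = -6.721836
  y ← -1.900000 + (0.1/2)·(-5.598000 + (-6.721836)) = -2.515992
y(0.1) ≈ -2.5160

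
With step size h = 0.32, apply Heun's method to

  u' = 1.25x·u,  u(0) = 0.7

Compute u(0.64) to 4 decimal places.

Heun: k1 = f(x_n, u_n); k2 = f(x_n + h, u_n + h·k1); u_{n+1} = u_n + (h/2)·(k1 + k2).
x=0.000000, u=0.700000:
  k1 = f(0.000000, 0.700000) = 0.000000
  k2 = f(0.320000, 0.700000) = 0.280000
  u ← 0.700000 + (0.32/2)·(0.000000 + 0.280000) = 0.744800
x=0.320000, u=0.744800:
  k1 = f(0.320000, 0.744800) = 0.297920
  k2 = f(0.640000, 0.840134) = 0.672108
  u ← 0.744800 + (0.32/2)·(0.297920 + 0.672108) = 0.900004
u(0.64) ≈ 0.9000

0.9000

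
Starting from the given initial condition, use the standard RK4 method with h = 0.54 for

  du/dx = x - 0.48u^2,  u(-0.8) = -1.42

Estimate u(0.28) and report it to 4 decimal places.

RK4: k1 = f(x_n, u_n); k2 = f(x_n + h/2, u_n + (h/2)·k1); k3 = f(x_n + h/2, u_n + (h/2)·k2); k4 = f(x_n + h, u_n + h·k3); u_{n+1} = u_n + (h/6)·(k1 + 2k2 + 2k3 + k4).
x=-0.800000, u=-1.420000:
  k1 = f(-0.800000, -1.420000) = -1.767872
  k2 = f(-0.530000, -1.897325) = -2.257925
  k3 = f(-0.530000, -2.029640) = -2.507330
  k4 = f(-0.260000, -2.773958) = -3.953525
  u ← -1.420000 + (0.54/6)·(k1 + 2k2 + 2k3 + k4) = -2.792672
x=-0.260000, u=-2.792672:
  k1 = f(-0.260000, -2.792672) = -4.003527
  k2 = f(0.010000, -3.873624) = -7.192382
  k3 = f(0.010000, -4.734615) = -10.749957
  k4 = f(0.280000, -8.597649) = -35.201390
  u ← -2.792672 + (0.54/6)·(k1 + 2k2 + 2k3 + k4) = -9.550735
u(0.28) ≈ -9.5507

-9.5507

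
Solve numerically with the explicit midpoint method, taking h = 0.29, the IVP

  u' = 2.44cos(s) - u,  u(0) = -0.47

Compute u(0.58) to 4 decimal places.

Midpoint: k1 = f(s_n, u_n); k2 = f(s_n + h/2, u_n + (h/2)·k1); u_{n+1} = u_n + h·k2.
s=0.000000, u=-0.470000:
  k1 = f(0.000000, -0.470000) = 2.910000
  k2 = f(0.145000, -0.048050) = 2.462444
  u ← -0.470000 + 0.29·2.462444 = 0.244109
s=0.290000, u=0.244109:
  k1 = f(0.290000, 0.244109) = 2.094006
  k2 = f(0.435000, 0.547740) = 1.665023
  u ← 0.244109 + 0.29·1.665023 = 0.726966
u(0.58) ≈ 0.7270

0.7270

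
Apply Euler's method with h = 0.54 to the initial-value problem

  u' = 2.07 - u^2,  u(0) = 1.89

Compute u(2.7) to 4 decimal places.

1.4150

Euler: u_{n+1} = u_n + h·f(s_n, u_n).
s=0.000000, u=1.890000: f=-1.502100 → u ← 1.890000 + 0.54·(-1.502100) = 1.078866
s=0.540000, u=1.078866: f=0.906048 → u ← 1.078866 + 0.54·0.906048 = 1.568132
s=1.080000, u=1.568132: f=-0.389038 → u ← 1.568132 + 0.54·(-0.389038) = 1.358051
s=1.620000, u=1.358051: f=0.225696 → u ← 1.358051 + 0.54·0.225696 = 1.479927
s=2.160000, u=1.479927: f=-0.120185 → u ← 1.479927 + 0.54·(-0.120185) = 1.415027
u(2.7) ≈ 1.4150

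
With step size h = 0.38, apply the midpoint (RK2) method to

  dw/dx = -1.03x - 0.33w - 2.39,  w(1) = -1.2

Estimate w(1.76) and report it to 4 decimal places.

Midpoint: k1 = f(x_n, w_n); k2 = f(x_n + h/2, w_n + (h/2)·k1); w_{n+1} = w_n + h·k2.
x=1.000000, w=-1.200000:
  k1 = f(1.000000, -1.200000) = -3.024000
  k2 = f(1.190000, -1.774560) = -3.030095
  w ← -1.200000 + 0.38·(-3.030095) = -2.351436
x=1.380000, w=-2.351436:
  k1 = f(1.380000, -2.351436) = -3.035426
  k2 = f(1.570000, -2.928167) = -3.040805
  w ← -2.351436 + 0.38·(-3.040805) = -3.506942
w(1.76) ≈ -3.5069

-3.5069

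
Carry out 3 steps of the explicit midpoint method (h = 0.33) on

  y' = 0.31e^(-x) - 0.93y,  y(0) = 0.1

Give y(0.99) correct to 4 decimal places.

Midpoint: k1 = f(x_n, y_n); k2 = f(x_n + h/2, y_n + (h/2)·k1); y_{n+1} = y_n + h·k2.
x=0.000000, y=0.100000:
  k1 = f(0.000000, 0.100000) = 0.217000
  k2 = f(0.165000, 0.135805) = 0.136548
  y ← 0.100000 + 0.33·0.136548 = 0.145061
x=0.330000, y=0.145061:
  k1 = f(0.330000, 0.145061) = 0.087960
  k2 = f(0.495000, 0.159574) = 0.040563
  y ← 0.145061 + 0.33·0.040563 = 0.158447
x=0.660000, y=0.158447:
  k1 = f(0.660000, 0.158447) = 0.012868
  k2 = f(0.825000, 0.160570) = -0.013477
  y ← 0.158447 + 0.33·(-0.013477) = 0.153999
y(0.99) ≈ 0.1540

0.1540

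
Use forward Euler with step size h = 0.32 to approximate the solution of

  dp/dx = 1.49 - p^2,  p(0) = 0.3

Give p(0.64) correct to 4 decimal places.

Euler: p_{n+1} = p_n + h·f(x_n, p_n).
x=0.000000, p=0.300000: f=1.400000 → p ← 0.300000 + 0.32·1.400000 = 0.748000
x=0.320000, p=0.748000: f=0.930496 → p ← 0.748000 + 0.32·0.930496 = 1.045759
p(0.64) ≈ 1.0458

1.0458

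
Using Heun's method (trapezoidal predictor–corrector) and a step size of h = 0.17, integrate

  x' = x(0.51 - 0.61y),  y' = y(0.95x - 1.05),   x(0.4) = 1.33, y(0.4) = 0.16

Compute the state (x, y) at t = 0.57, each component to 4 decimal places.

Heun on (x,y): k1 = f(t_n, state_n); k2 = f(t_n + h, state_n + h·k1); state_{n+1} = state_n + (h/2)·(k1 + k2).
0.400000: (1.330000, 0.160000)
  k1 = (0.548492, 0.034160)
  predictor → (1.423244, 0.165807)
  k2 = (0.581904, 0.050087)
  → (1.426084, 0.167161)
(x(0.57), y(0.57)) ≈ (1.4261, 0.1672)

1.4261, 0.1672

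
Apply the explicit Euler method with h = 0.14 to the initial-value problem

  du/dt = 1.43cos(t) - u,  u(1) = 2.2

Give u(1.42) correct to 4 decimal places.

1.6086

Euler: u_{n+1} = u_n + h·f(t_n, u_n).
t=1.000000, u=2.200000: f=-1.427368 → u ← 2.200000 + 0.14·(-1.427368) = 2.000169
t=1.140000, u=2.000169: f=-1.403008 → u ← 2.000169 + 0.14·(-1.403008) = 1.803747
t=1.280000, u=1.803747: f=-1.393745 → u ← 1.803747 + 0.14·(-1.393745) = 1.608623
u(1.42) ≈ 1.6086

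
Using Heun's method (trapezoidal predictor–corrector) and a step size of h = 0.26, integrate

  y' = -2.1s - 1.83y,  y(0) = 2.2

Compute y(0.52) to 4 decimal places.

Heun: k1 = f(s_n, y_n); k2 = f(s_n + h, y_n + h·k1); y_{n+1} = y_n + (h/2)·(k1 + k2).
s=0.000000, y=2.200000:
  k1 = f(0.000000, 2.200000) = -4.026000
  k2 = f(0.260000, 1.153240) = -2.656429
  y ← 2.200000 + (0.26/2)·(-4.026000 + (-2.656429)) = 1.331284
s=0.260000, y=1.331284:
  k1 = f(0.260000, 1.331284) = -2.982250
  k2 = f(0.520000, 0.555899) = -2.109295
  y ← 1.331284 + (0.26/2)·(-2.982250 + (-2.109295)) = 0.669383
y(0.52) ≈ 0.6694

0.6694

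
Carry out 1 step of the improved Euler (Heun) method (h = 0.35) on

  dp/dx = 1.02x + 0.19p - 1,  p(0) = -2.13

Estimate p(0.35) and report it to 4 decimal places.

Heun: k1 = f(x_n, p_n); k2 = f(x_n + h, p_n + h·k1); p_{n+1} = p_n + (h/2)·(k1 + k2).
x=0.000000, p=-2.130000:
  k1 = f(0.000000, -2.130000) = -1.404700
  k2 = f(0.350000, -2.621645) = -1.141113
  p ← -2.130000 + (0.35/2)·(-1.404700 + (-1.141113)) = -2.575517
p(0.35) ≈ -2.5755

-2.5755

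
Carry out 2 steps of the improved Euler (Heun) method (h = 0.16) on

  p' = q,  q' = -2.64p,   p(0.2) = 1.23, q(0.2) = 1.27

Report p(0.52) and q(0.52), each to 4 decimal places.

1.4578, 0.0958

Heun on (p,q): k1 = f(t_n, state_n); k2 = f(t_n + h, state_n + h·k1); state_{n+1} = state_n + (h/2)·(k1 + k2).
0.200000: (1.230000, 1.270000)
  k1 = (1.270000, -3.247200)
  predictor → (1.433200, 0.750448)
  k2 = (0.750448, -3.783648)
  → (1.391636, 0.707532)
0.360000: (1.391636, 0.707532)
  k1 = (0.707532, -3.673919)
  predictor → (1.504841, 0.119705)
  k2 = (0.119705, -3.972780)
  → (1.457815, 0.095796)
(p(0.52), q(0.52)) ≈ (1.4578, 0.0958)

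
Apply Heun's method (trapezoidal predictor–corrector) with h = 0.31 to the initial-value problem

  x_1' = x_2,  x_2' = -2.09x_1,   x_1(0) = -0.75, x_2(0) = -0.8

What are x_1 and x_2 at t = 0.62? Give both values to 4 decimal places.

Heun on (x_1,x_2): k1 = f(t_n, state_n); k2 = f(t_n + h, state_n + h·k1); state_{n+1} = state_n + (h/2)·(k1 + k2).
0.000000: (-0.750000, -0.800000)
  k1 = (-0.800000, 1.567500)
  predictor → (-0.998000, -0.314075)
  k2 = (-0.314075, 2.085820)
  → (-0.922682, -0.233735)
0.310000: (-0.922682, -0.233735)
  k1 = (-0.233735, 1.928405)
  predictor → (-0.995140, 0.364070)
  k2 = (0.364070, 2.079842)
  → (-0.902480, 0.387543)
(x_1(0.62), x_2(0.62)) ≈ (-0.9025, 0.3875)

-0.9025, 0.3875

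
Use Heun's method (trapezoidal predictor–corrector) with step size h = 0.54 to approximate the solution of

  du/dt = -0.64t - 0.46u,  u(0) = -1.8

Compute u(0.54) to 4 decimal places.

Heun: k1 = f(t_n, u_n); k2 = f(t_n + h, u_n + h·k1); u_{n+1} = u_n + (h/2)·(k1 + k2).
t=0.000000, u=-1.800000:
  k1 = f(0.000000, -1.800000) = 0.828000
  k2 = f(0.540000, -1.352880) = 0.276725
  u ← -1.800000 + (0.54/2)·(0.828000 + 0.276725) = -1.501724
u(0.54) ≈ -1.5017

-1.5017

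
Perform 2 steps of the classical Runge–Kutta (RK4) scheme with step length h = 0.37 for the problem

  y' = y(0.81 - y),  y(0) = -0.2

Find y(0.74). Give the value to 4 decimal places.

-0.4567

RK4: k1 = f(x_n, y_n); k2 = f(x_n + h/2, y_n + (h/2)·k1); k3 = f(x_n + h/2, y_n + (h/2)·k2); k4 = f(x_n + h, y_n + h·k3); y_{n+1} = y_n + (h/6)·(k1 + 2k2 + 2k3 + k4).
x=0.000000, y=-0.200000:
  k1 = f(0.000000, -0.200000) = -0.202000
  k2 = f(0.185000, -0.237370) = -0.248614
  k3 = f(0.185000, -0.245994) = -0.259768
  k4 = f(0.370000, -0.296114) = -0.327536
  y ← -0.200000 + (0.37/6)·(k1 + 2k2 + 2k3 + k4) = -0.295355
x=0.370000, y=-0.295355:
  k1 = f(0.370000, -0.295355) = -0.326472
  k2 = f(0.555000, -0.355753) = -0.414719
  k3 = f(0.555000, -0.372078) = -0.439826
  k4 = f(0.740000, -0.458091) = -0.580900
  y ← -0.295355 + (0.37/6)·(k1 + 2k2 + 2k3 + k4) = -0.456704
y(0.74) ≈ -0.4567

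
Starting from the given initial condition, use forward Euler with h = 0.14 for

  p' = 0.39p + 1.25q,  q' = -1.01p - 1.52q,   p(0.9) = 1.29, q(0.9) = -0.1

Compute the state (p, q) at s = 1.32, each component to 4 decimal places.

Euler on (p,q): p_{n+1} = p_n + h·p', q_{n+1} = q_n + h·q'.
0.900000: (1.290000, -0.100000); f=(0.378100, -1.150900) → (1.342934, -0.261126)
1.040000: (1.342934, -0.261126); f=(0.197337, -0.959452) → (1.370561, -0.395449)
1.180000: (1.370561, -0.395449); f=(0.040207, -0.783184) → (1.376190, -0.505095)
(p(1.32), q(1.32)) ≈ (1.3762, -0.5051)

1.3762, -0.5051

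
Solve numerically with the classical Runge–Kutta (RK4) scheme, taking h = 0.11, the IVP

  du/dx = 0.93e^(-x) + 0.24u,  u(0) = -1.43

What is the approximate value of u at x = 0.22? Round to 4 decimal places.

RK4: k1 = f(x_n, u_n); k2 = f(x_n + h/2, u_n + (h/2)·k1); k3 = f(x_n + h/2, u_n + (h/2)·k2); k4 = f(x_n + h, u_n + h·k3); u_{n+1} = u_n + (h/6)·(k1 + 2k2 + 2k3 + k4).
x=0.000000, u=-1.430000:
  k1 = f(0.000000, -1.430000) = 0.586800
  k2 = f(0.055000, -1.397726) = 0.544777
  k3 = f(0.055000, -1.400037) = 0.544222
  k4 = f(0.110000, -1.370136) = 0.504293
  u ← -1.430000 + (0.11/6)·(k1 + 2k2 + 2k3 + k4) = -1.370067
x=0.110000, u=-1.370067:
  k1 = f(0.110000, -1.370067) = 0.504310
  k2 = f(0.165000, -1.342330) = 0.466382
  k3 = f(0.165000, -1.344416) = 0.465881
  k4 = f(0.220000, -1.318820) = 0.429826
  u ← -1.370067 + (0.11/6)·(k1 + 2k2 + 2k3 + k4) = -1.318758
u(0.22) ≈ -1.3188

-1.3188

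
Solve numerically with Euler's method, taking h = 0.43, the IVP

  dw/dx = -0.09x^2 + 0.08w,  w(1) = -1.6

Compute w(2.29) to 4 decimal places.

Euler: w_{n+1} = w_n + h·f(x_n, w_n).
x=1.000000, w=-1.600000: f=-0.218000 → w ← -1.600000 + 0.43·(-0.218000) = -1.693740
x=1.430000, w=-1.693740: f=-0.319540 → w ← -1.693740 + 0.43·(-0.319540) = -1.831142
x=1.860000, w=-1.831142: f=-0.457855 → w ← -1.831142 + 0.43·(-0.457855) = -2.028020
w(2.29) ≈ -2.0280

-2.0280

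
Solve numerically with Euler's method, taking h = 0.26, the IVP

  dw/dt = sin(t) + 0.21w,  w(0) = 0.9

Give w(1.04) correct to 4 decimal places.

Euler: w_{n+1} = w_n + h·f(t_n, w_n).
t=0.000000, w=0.900000: f=0.189000 → w ← 0.900000 + 0.26·0.189000 = 0.949140
t=0.260000, w=0.949140: f=0.456400 → w ← 0.949140 + 0.26·0.456400 = 1.067804
t=0.520000, w=1.067804: f=0.721119 → w ← 1.067804 + 0.26·0.721119 = 1.255295
t=0.780000, w=1.255295: f=0.966891 → w ← 1.255295 + 0.26·0.966891 = 1.506687
w(1.04) ≈ 1.5067

1.5067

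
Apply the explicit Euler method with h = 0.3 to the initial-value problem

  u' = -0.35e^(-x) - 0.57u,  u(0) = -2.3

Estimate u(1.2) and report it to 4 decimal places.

-1.2900

Euler: u_{n+1} = u_n + h·f(x_n, u_n).
x=0.000000, u=-2.300000: f=0.961000 → u ← -2.300000 + 0.3·0.961000 = -2.011700
x=0.300000, u=-2.011700: f=0.887383 → u ← -2.011700 + 0.3·0.887383 = -1.745485
x=0.600000, u=-1.745485: f=0.802842 → u ← -1.745485 + 0.3·0.802842 = -1.504632
x=0.900000, u=-1.504632: f=0.715341 → u ← -1.504632 + 0.3·0.715341 = -1.290030
u(1.2) ≈ -1.2900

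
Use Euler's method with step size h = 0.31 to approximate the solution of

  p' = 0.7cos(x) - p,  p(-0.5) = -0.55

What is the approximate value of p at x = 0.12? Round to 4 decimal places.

Euler: p_{n+1} = p_n + h·f(x_n, p_n).
x=-0.500000, p=-0.550000: f=1.164308 → p ← -0.550000 + 0.31·1.164308 = -0.189065
x=-0.190000, p=-0.189065: f=0.876468 → p ← -0.189065 + 0.31·0.876468 = 0.082640
p(0.12) ≈ 0.0826

0.0826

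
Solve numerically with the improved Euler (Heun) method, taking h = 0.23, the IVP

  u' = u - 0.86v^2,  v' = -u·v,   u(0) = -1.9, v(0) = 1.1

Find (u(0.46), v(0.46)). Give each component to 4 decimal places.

Heun on (u,v): k1 = f(s_n, state_n); k2 = f(s_n + h, state_n + h·k1); state_{n+1} = state_n + (h/2)·(k1 + k2).
0.000000: (-1.900000, 1.100000)
  k1 = (-2.940600, 2.090000)
  predictor → (-2.576338, 1.580700)
  k2 = (-4.725145, 4.072417)
  → (-2.781561, 1.808678)
0.230000: (-2.781561, 1.808678)
  k1 = (-5.594893, 5.030948)
  predictor → (-4.068386, 2.965796)
  k2 = (-11.632899, 12.066003)
  → (-4.762757, 3.774827)
(u(0.46), v(0.46)) ≈ (-4.7628, 3.7748)

-4.7628, 3.7748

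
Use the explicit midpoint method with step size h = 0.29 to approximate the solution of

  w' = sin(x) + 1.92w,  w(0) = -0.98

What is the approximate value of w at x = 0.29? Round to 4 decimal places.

Midpoint: k1 = f(x_n, w_n); k2 = f(x_n + h/2, w_n + (h/2)·k1); w_{n+1} = w_n + h·k2.
x=0.000000, w=-0.980000:
  k1 = f(0.000000, -0.980000) = -1.881600
  k2 = f(0.145000, -1.252832) = -2.260945
  w ← -0.980000 + 0.29·(-2.260945) = -1.635674
w(0.29) ≈ -1.6357

-1.6357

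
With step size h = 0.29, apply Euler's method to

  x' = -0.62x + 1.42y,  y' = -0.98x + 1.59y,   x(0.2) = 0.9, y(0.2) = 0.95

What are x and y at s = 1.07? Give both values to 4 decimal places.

1.6913, 1.5524

Euler on (x,y): x_{n+1} = x_n + h·x', y_{n+1} = y_n + h·y'.
0.200000: (0.900000, 0.950000); f=(0.791000, 0.628500) → (1.129390, 1.132265)
0.490000: (1.129390, 1.132265); f=(0.907594, 0.693499) → (1.392592, 1.333380)
0.780000: (1.392592, 1.333380); f=(1.029992, 0.755333) → (1.691290, 1.552426)
(x(1.07), y(1.07)) ≈ (1.6913, 1.5524)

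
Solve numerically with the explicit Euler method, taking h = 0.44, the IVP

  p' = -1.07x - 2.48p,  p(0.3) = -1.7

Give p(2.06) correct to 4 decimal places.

-0.7149

Euler: p_{n+1} = p_n + h·f(x_n, p_n).
x=0.300000, p=-1.700000: f=3.895000 → p ← -1.700000 + 0.44·3.895000 = 0.013800
x=0.740000, p=0.013800: f=-0.826024 → p ← 0.013800 + 0.44·(-0.826024) = -0.349651
x=1.180000, p=-0.349651: f=-0.395467 → p ← -0.349651 + 0.44·(-0.395467) = -0.523656
x=1.620000, p=-0.523656: f=-0.434733 → p ← -0.523656 + 0.44·(-0.434733) = -0.714939
p(2.06) ≈ -0.7149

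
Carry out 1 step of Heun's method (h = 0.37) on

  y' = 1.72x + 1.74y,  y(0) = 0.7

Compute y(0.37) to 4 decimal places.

1.4135

Heun: k1 = f(x_n, y_n); k2 = f(x_n + h, y_n + h·k1); y_{n+1} = y_n + (h/2)·(k1 + k2).
x=0.000000, y=0.700000:
  k1 = f(0.000000, 0.700000) = 1.218000
  k2 = f(0.370000, 1.150660) = 2.638548
  y ← 0.700000 + (0.37/2)·(1.218000 + 2.638548) = 1.413461
y(0.37) ≈ 1.4135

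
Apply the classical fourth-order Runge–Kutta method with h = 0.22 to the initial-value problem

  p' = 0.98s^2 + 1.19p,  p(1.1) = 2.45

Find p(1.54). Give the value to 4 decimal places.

5.1037

RK4: k1 = f(s_n, p_n); k2 = f(s_n + h/2, p_n + (h/2)·k1); k3 = f(s_n + h/2, p_n + (h/2)·k2); k4 = f(s_n + h, p_n + h·k3); p_{n+1} = p_n + (h/6)·(k1 + 2k2 + 2k3 + k4).
s=1.100000, p=2.450000:
  k1 = f(1.100000, 2.450000) = 4.101300
  k2 = f(1.210000, 2.901143) = 4.887178
  k3 = f(1.210000, 2.987590) = 4.990050
  k4 = f(1.320000, 3.547811) = 5.929447
  p ← 2.450000 + (0.22/6)·(k1 + 2k2 + 2k3 + k4) = 3.542124
s=1.320000, p=3.542124:
  k1 = f(1.320000, 3.542124) = 5.922680
  k2 = f(1.430000, 4.193619) = 6.994408
  k3 = f(1.430000, 4.311509) = 7.134698
  k4 = f(1.540000, 5.111758) = 8.407160
  p ← 3.542124 + (0.22/6)·(k1 + 2k2 + 2k3 + k4) = 5.103686
p(1.54) ≈ 5.1037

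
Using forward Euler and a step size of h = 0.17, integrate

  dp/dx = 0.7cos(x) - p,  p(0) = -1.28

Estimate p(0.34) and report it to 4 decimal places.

-0.6657

Euler: p_{n+1} = p_n + h·f(x_n, p_n).
x=0.000000, p=-1.280000: f=1.980000 → p ← -1.280000 + 0.17·1.980000 = -0.943400
x=0.170000, p=-0.943400: f=1.633309 → p ← -0.943400 + 0.17·1.633309 = -0.665737
p(0.34) ≈ -0.6657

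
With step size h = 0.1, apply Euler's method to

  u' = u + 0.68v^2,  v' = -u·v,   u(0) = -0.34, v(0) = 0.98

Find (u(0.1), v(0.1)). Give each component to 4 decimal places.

Euler on (u,v): u_{n+1} = u_n + h·u', v_{n+1} = v_n + h·v'.
0.000000: (-0.340000, 0.980000); f=(0.313072, 0.333200) → (-0.308693, 1.013320)
(u(0.1), v(0.1)) ≈ (-0.3087, 1.0133)

-0.3087, 1.0133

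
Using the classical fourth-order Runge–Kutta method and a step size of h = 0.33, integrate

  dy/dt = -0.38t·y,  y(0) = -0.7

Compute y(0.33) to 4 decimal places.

RK4: k1 = f(t_n, y_n); k2 = f(t_n + h/2, y_n + (h/2)·k1); k3 = f(t_n + h/2, y_n + (h/2)·k2); k4 = f(t_n + h, y_n + h·k3); y_{n+1} = y_n + (h/6)·(k1 + 2k2 + 2k3 + k4).
t=0.000000, y=-0.700000:
  k1 = f(0.000000, -0.700000) = 0.000000
  k2 = f(0.165000, -0.700000) = 0.043890
  k3 = f(0.165000, -0.692758) = 0.043436
  k4 = f(0.330000, -0.685666) = 0.085983
  y ← -0.700000 + (0.33/6)·(k1 + 2k2 + 2k3 + k4) = -0.685665
y(0.33) ≈ -0.6857

-0.6857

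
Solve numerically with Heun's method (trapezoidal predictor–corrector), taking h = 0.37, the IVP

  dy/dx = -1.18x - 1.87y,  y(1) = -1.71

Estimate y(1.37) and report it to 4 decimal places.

Heun: k1 = f(x_n, y_n); k2 = f(x_n + h, y_n + h·k1); y_{n+1} = y_n + (h/2)·(k1 + k2).
x=1.000000, y=-1.710000:
  k1 = f(1.000000, -1.710000) = 2.017700
  k2 = f(1.370000, -0.963451) = 0.185053
  y ← -1.710000 + (0.37/2)·(2.017700 + 0.185053) = -1.302491
y(1.37) ≈ -1.3025

-1.3025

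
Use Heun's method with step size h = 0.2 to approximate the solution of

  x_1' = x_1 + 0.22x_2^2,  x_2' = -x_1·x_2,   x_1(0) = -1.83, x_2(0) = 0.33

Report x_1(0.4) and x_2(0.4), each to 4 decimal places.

-2.6975, 0.7860

Heun on (x_1,x_2): k1 = f(s_n, state_n); k2 = f(s_n + h, state_n + h·k1); state_{n+1} = state_n + (h/2)·(k1 + k2).
0.000000: (-1.830000, 0.330000)
  k1 = (-1.806042, 0.603900)
  predictor → (-2.191208, 0.450780)
  k2 = (-2.146504, 0.987753)
  → (-2.225255, 0.489165)
0.200000: (-2.225255, 0.489165)
  k1 = (-2.172612, 1.088517)
  predictor → (-2.659777, 0.706869)
  k2 = (-2.549851, 1.880113)
  → (-2.697501, 0.786028)
(x_1(0.4), x_2(0.4)) ≈ (-2.6975, 0.7860)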